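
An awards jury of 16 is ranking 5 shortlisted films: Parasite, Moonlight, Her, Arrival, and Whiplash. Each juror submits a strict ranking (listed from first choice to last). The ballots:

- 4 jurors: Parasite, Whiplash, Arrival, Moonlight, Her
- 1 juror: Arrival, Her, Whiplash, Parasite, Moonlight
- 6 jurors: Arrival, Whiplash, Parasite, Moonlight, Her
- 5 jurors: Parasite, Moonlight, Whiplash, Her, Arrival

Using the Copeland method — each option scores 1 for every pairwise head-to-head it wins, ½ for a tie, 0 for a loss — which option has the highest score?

Parasite: beats Moonlight, Her, Arrival, and Whiplash → score 4.
Moonlight: beats Her; loses to Parasite, Arrival, and Whiplash → score 1.
Her: loses to Parasite, Moonlight, Arrival, and Whiplash → score 0.
Arrival: beats Moonlight and Her; loses to Parasite and Whiplash → score 2.
Whiplash: beats Moonlight, Her, and Arrival; loses to Parasite → score 3.
Parasite has the best pairwise record.

Parasite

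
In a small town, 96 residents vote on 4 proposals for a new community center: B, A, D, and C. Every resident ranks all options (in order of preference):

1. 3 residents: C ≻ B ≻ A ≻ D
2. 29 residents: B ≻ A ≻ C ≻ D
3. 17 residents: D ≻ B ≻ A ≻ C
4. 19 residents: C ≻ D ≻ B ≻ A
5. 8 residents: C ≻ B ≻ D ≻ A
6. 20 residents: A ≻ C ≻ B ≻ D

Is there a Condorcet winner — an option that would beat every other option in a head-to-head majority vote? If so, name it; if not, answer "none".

Checking pairwise contests:
C beats B 50–46.
B beats A 76–20.
B beats D 60–36.
A beats C 66–30.
Every option loses at least one head-to-head, so there is no Condorcet winner.

none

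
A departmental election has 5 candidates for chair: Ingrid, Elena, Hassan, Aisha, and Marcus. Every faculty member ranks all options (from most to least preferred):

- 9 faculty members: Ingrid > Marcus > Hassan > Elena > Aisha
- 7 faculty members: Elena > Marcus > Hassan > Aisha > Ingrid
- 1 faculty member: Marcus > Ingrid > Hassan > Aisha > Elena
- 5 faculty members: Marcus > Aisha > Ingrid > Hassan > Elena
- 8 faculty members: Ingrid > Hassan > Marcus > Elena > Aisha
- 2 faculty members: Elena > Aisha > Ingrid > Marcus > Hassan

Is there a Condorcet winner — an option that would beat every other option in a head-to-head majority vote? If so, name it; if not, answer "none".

Ingrid vs Elena: 23–9 for Ingrid.
Ingrid vs Hassan: 25–7 for Ingrid.
Ingrid vs Aisha: 18–14 for Ingrid.
Ingrid vs Marcus: 19–13 for Ingrid.
Ingrid beats every other option head-to-head.

Ingrid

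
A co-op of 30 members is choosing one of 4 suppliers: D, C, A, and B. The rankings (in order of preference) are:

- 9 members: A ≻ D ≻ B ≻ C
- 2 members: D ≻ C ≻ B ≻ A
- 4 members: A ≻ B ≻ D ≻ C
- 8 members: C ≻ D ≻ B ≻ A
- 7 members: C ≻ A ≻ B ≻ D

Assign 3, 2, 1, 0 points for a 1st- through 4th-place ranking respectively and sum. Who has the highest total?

D: 9·2 + 2·3 + 4·1 + 8·2 + 7·0 = 44
C: 9·0 + 2·2 + 4·0 + 8·3 + 7·3 = 49
A: 9·3 + 2·0 + 4·3 + 8·0 + 7·2 = 53
B: 9·1 + 2·1 + 4·2 + 8·1 + 7·1 = 34
A has the highest Borda score (53).

A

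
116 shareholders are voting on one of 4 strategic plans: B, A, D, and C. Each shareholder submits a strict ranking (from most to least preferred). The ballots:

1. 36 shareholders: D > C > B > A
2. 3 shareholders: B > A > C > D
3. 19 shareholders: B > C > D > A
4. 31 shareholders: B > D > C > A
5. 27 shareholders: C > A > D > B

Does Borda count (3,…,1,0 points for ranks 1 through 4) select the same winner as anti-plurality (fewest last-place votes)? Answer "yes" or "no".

Borda — scores: B 195, A 60, D 216, C 225. Winner: C.
Anti-plurality — last-place votes: B 27, A 86, D 3, C 0. Winner: C.
The two methods agree.

yes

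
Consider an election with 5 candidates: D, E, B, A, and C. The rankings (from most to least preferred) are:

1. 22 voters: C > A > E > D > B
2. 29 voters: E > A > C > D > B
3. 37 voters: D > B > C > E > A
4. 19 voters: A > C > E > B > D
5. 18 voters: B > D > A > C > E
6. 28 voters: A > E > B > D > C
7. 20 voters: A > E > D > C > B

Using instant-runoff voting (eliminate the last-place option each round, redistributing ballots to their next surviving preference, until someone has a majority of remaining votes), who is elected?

Round 1: D 37, E 29, B 18, A 67, C 22. Eliminate B.
Round 2: D 55, E 29, A 67, C 22. Eliminate C.
Round 3: D 55, E 29, A 89. A has a majority.

A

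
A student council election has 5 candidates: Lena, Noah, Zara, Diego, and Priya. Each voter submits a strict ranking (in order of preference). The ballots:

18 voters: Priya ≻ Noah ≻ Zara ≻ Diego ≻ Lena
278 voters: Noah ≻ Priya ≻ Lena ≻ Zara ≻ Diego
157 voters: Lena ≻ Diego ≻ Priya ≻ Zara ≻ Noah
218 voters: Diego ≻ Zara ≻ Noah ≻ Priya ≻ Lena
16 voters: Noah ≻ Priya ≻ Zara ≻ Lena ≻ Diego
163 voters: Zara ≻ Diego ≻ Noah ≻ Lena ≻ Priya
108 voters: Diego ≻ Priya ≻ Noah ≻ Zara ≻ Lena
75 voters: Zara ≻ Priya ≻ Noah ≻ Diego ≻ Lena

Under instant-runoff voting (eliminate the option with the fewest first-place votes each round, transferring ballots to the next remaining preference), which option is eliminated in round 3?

Zara

Round 1: Lena 157, Noah 294, Zara 238, Diego 326, Priya 18. Eliminate Priya.
Round 2: Lena 157, Noah 312, Zara 238, Diego 326. Eliminate Lena.
Round 3: Noah 312, Zara 238, Diego 483. Eliminate Zara.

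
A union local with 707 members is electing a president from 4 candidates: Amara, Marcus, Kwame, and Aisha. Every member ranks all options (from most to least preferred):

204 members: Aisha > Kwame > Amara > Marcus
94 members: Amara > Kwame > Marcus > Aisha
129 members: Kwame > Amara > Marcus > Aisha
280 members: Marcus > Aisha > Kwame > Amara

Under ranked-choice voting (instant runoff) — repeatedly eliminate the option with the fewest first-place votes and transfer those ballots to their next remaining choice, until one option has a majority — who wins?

Kwame

Round 1: Amara 94, Marcus 280, Kwame 129, Aisha 204. Eliminate Amara.
Round 2: Marcus 280, Kwame 223, Aisha 204. Eliminate Aisha.
Round 3: Marcus 280, Kwame 427. Kwame has a majority.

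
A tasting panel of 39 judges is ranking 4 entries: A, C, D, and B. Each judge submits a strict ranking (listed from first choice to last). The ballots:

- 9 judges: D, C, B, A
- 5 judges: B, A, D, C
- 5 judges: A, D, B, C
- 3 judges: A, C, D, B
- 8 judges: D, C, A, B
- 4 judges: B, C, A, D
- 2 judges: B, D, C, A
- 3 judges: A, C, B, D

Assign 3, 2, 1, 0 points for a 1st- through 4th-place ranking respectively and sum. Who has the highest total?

D

A: 9·0 + 5·2 + 5·3 + 3·3 + 8·1 + 4·1 + 2·0 + 3·3 = 55
C: 9·2 + 5·0 + 5·0 + 3·2 + 8·2 + 4·2 + 2·1 + 3·2 = 56
D: 9·3 + 5·1 + 5·2 + 3·1 + 8·3 + 4·0 + 2·2 + 3·0 = 73
B: 9·1 + 5·3 + 5·1 + 3·0 + 8·0 + 4·3 + 2·3 + 3·1 = 50
D has the highest Borda score (73).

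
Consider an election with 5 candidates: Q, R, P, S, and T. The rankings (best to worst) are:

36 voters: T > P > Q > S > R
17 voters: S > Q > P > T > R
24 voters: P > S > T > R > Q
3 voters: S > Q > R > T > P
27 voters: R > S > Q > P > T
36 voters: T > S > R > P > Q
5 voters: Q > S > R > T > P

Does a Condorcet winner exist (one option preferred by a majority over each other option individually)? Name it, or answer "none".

S

S vs Q: 107–41 for S.
S vs R: 121–27 for S.
S vs P: 88–60 for S.
S vs T: 76–72 for S.
S beats every other option head-to-head.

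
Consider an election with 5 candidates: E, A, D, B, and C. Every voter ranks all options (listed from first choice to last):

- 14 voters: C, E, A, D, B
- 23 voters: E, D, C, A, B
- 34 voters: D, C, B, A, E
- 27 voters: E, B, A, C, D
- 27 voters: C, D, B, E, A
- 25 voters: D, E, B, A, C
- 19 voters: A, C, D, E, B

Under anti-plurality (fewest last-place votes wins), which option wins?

Last-place votes: E 34, A 27, D 27, B 56, C 25.
C is ranked last by the fewest voters, so C wins.

C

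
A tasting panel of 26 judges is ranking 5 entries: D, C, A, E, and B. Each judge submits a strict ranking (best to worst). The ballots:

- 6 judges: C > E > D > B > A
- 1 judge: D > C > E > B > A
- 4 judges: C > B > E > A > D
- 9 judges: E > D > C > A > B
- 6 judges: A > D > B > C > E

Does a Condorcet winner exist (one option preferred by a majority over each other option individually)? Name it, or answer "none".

Checking pairwise contests:
E beats D 19–7.
D beats C 16–10.
D beats A 16–10.
C beats E 17–9.
D beats B 22–4.
Every option loses at least one head-to-head, so there is no Condorcet winner.

none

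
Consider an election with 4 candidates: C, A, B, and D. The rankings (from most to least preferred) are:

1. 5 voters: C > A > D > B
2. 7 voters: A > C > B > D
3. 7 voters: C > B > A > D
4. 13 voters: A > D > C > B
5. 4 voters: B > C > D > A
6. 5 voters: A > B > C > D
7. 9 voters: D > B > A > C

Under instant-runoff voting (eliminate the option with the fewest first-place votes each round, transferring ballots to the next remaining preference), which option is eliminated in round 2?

D

Round 1: C 12, A 25, B 4, D 9. Eliminate B.
Round 2: C 16, A 25, D 9. Eliminate D.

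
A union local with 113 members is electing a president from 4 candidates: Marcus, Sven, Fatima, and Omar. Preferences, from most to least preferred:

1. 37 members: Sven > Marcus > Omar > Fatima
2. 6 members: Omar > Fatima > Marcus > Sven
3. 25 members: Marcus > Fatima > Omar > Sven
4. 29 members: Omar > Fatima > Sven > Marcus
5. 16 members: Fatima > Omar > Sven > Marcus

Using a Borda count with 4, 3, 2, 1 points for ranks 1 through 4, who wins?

Omar

Marcus: 37·3 + 6·2 + 25·4 + 29·1 + 16·1 = 268
Sven: 37·4 + 6·1 + 25·1 + 29·2 + 16·2 = 269
Fatima: 37·1 + 6·3 + 25·3 + 29·3 + 16·4 = 281
Omar: 37·2 + 6·4 + 25·2 + 29·4 + 16·3 = 312
Omar has the highest Borda score (312).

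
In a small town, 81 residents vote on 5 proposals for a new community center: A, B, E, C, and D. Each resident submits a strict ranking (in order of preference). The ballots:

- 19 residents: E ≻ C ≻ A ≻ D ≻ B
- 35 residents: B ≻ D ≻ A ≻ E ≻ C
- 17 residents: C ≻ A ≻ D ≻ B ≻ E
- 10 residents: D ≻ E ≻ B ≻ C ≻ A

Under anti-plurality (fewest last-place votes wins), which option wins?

D

Last-place votes: A 10, B 19, E 17, C 35, D 0.
D is ranked last by the fewest voters, so D wins.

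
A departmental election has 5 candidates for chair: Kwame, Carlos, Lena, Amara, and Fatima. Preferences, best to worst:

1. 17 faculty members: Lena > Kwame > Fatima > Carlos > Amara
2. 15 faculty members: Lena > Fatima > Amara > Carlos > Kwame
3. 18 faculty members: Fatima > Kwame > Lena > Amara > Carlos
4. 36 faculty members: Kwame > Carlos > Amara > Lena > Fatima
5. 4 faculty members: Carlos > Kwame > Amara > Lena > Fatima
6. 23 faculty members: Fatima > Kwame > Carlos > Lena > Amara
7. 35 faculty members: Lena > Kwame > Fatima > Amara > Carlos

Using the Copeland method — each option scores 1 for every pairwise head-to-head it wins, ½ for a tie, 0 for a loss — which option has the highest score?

Kwame

Kwame: beats Carlos, Lena, Amara, and Fatima → score 4.
Carlos: beats Amara; loses to Kwame, Lena, and Fatima → score 1.
Lena: beats Carlos, Amara, and Fatima; loses to Kwame → score 3.
Amara: loses to Kwame, Carlos, Lena, and Fatima → score 0.
Fatima: beats Carlos and Amara; loses to Kwame and Lena → score 2.
Kwame has the best pairwise record.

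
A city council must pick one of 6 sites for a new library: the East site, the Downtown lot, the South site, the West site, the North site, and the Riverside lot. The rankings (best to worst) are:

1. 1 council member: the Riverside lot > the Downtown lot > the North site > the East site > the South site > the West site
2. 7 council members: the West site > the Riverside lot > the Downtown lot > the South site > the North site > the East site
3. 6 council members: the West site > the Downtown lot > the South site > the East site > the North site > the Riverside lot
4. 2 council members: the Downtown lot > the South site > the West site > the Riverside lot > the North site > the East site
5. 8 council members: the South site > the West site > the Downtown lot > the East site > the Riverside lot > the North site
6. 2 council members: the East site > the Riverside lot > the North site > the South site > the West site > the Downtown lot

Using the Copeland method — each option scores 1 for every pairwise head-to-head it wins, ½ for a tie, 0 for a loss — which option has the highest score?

the East site: beats the North site and the Riverside lot; loses to the Downtown lot, the South site, and the West site → score 2.
the Downtown lot: beats the East site, the South site, the North site, and the Riverside lot; loses to the West site → score 4.
the South site: beats the East site, the North site, and the Riverside lot; ties the West site; loses to the Downtown lot → score 3.5.
the West site: beats the East site, the Downtown lot, the North site, and the Riverside lot; ties the South site → score 4.5.
the North site: loses to the East site, the Downtown lot, the South site, the West site, and the Riverside lot → score 0.
the Riverside lot: beats the North site; loses to the East site, the Downtown lot, the South site, and the West site → score 1.
the West site has the best pairwise record.

the West site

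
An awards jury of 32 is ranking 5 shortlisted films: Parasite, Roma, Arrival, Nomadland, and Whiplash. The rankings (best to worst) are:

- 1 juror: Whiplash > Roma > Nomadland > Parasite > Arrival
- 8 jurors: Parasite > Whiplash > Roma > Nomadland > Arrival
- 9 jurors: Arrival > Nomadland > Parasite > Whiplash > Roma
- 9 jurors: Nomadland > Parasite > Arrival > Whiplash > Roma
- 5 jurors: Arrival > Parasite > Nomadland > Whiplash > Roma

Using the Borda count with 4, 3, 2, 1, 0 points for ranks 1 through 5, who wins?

Parasite: 1·1 + 8·4 + 9·2 + 9·3 + 5·3 = 93
Roma: 1·3 + 8·2 + 9·0 + 9·0 + 5·0 = 19
Arrival: 1·0 + 8·0 + 9·4 + 9·2 + 5·4 = 74
Nomadland: 1·2 + 8·1 + 9·3 + 9·4 + 5·2 = 83
Whiplash: 1·4 + 8·3 + 9·1 + 9·1 + 5·1 = 51
Parasite has the highest Borda score (93).

Parasite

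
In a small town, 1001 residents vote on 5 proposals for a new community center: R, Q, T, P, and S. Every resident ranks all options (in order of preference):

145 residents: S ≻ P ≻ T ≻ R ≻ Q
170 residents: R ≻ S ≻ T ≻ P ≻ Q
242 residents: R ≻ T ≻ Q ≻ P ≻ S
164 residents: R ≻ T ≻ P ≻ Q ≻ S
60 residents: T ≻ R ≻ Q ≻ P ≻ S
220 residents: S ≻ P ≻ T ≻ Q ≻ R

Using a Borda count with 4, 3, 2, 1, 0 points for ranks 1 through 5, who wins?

R: 145·1 + 170·4 + 242·4 + 164·4 + 60·3 + 220·0 = 2629
Q: 145·0 + 170·0 + 242·2 + 164·1 + 60·2 + 220·1 = 988
T: 145·2 + 170·2 + 242·3 + 164·3 + 60·4 + 220·2 = 2528
P: 145·3 + 170·1 + 242·1 + 164·2 + 60·1 + 220·3 = 1895
S: 145·4 + 170·3 + 242·0 + 164·0 + 60·0 + 220·4 = 1970
R has the highest Borda score (2629).

R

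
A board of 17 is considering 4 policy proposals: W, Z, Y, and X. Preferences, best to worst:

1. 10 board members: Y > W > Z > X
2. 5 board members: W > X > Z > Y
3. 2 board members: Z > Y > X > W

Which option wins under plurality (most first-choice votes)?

Y

First-place votes: W 5, Z 2, Y 10, X 0.
Y has the most first-place votes.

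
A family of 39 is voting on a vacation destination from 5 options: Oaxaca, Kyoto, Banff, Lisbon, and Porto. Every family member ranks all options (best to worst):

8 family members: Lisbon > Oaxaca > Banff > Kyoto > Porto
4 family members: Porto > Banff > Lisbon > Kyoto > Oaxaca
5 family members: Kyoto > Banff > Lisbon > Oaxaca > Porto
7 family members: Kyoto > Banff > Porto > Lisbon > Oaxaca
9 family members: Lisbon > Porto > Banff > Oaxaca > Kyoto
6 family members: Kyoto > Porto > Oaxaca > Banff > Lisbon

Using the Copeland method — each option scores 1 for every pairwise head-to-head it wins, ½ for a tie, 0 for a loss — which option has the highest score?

Banff

Oaxaca: loses to Kyoto, Banff, Lisbon, and Porto → score 0.
Kyoto: beats Oaxaca and Porto; loses to Banff and Lisbon → score 2.
Banff: beats Oaxaca, Kyoto, Lisbon, and Porto → score 4.
Lisbon: beats Oaxaca, Kyoto, and Porto; loses to Banff → score 3.
Porto: beats Oaxaca; loses to Kyoto, Banff, and Lisbon → score 1.
Banff has the best pairwise record.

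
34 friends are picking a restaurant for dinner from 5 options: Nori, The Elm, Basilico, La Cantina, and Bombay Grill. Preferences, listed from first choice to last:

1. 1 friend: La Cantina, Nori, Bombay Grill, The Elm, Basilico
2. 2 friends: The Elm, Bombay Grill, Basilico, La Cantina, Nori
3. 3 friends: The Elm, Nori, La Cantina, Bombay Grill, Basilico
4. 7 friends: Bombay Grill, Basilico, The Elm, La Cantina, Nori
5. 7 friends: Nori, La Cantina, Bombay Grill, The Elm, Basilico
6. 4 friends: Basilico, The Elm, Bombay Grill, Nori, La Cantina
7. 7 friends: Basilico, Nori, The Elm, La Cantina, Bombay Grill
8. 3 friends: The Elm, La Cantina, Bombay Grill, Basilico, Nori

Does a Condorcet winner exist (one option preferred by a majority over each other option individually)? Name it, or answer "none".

Checking pairwise contests:
The Elm beats Nori 19–15.
Basilico beats The Elm 18–16.
Bombay Grill beats Basilico 23–11.
Nori beats La Cantina 21–13.
Nori beats Bombay Grill 18–16.
Every option loses at least one head-to-head, so there is no Condorcet winner.

none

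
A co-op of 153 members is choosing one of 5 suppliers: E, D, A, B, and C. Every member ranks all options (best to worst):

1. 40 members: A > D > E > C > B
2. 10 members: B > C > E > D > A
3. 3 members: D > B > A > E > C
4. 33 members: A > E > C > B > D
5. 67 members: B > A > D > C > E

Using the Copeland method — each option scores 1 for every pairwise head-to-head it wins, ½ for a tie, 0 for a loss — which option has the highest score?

B

E: loses to D, A, B, and C → score 0.
D: beats E and C; loses to A and B → score 2.
A: beats E, D, and C; loses to B → score 3.
B: beats E, D, A, and C → score 4.
C: beats E; loses to D, A, and B → score 1.
B has the best pairwise record.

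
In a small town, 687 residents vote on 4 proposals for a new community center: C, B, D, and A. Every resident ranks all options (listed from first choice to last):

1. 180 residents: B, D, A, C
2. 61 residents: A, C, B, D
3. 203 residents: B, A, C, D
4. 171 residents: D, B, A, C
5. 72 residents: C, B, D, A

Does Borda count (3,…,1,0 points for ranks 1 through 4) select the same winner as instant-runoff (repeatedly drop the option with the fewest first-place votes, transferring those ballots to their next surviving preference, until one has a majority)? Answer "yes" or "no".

yes

Borda — scores: C 541, B 1696, D 945, A 940. Winner: B.
Instant-runoff — R1 C 72, B 383, D 171, A 61 (B winner). Winner: B.
The two methods agree.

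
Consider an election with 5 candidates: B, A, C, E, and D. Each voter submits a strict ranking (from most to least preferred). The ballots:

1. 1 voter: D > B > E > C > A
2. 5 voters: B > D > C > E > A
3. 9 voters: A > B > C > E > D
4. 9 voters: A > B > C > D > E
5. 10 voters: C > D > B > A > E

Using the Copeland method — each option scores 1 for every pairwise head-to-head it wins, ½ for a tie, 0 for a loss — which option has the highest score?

A

B: beats C, E, and D; loses to A → score 3.
A: beats B, C, E, and D → score 4.
C: beats E and D; loses to B and A → score 2.
E: loses to B, A, C, and D → score 0.
D: beats E; loses to B, A, and C → score 1.
A has the best pairwise record.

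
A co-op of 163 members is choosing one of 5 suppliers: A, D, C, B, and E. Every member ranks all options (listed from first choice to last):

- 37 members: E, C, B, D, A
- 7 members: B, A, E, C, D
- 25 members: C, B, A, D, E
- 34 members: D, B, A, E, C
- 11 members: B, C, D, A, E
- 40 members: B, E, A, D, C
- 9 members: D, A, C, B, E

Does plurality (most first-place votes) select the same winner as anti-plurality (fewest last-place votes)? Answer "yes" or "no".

yes

Plurality — first-place votes: A 0, D 43, C 25, B 58, E 37. Winner: B.
Anti-plurality — last-place votes: A 37, D 7, C 74, B 0, E 45. Winner: B.
The two methods agree.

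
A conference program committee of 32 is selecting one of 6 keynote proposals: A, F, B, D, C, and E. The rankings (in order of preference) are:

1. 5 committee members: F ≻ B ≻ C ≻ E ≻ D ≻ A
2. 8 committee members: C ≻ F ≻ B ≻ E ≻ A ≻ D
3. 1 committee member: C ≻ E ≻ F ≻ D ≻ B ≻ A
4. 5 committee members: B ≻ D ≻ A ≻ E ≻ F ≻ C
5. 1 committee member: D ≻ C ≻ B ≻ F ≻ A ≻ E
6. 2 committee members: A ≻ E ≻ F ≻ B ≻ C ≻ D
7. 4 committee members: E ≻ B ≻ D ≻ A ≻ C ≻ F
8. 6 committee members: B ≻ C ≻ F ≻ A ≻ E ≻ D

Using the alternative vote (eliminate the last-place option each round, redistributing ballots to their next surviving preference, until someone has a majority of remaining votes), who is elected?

Round 1: A 2, F 5, B 11, D 1, C 9, E 4. Eliminate D.
Round 2: A 2, F 5, B 11, C 10, E 4. Eliminate A.
Round 3: F 5, B 11, C 10, E 6. Eliminate F.
Round 4: B 16, C 10, E 6. Eliminate E.
Round 5: B 22, C 10. B has a majority.

B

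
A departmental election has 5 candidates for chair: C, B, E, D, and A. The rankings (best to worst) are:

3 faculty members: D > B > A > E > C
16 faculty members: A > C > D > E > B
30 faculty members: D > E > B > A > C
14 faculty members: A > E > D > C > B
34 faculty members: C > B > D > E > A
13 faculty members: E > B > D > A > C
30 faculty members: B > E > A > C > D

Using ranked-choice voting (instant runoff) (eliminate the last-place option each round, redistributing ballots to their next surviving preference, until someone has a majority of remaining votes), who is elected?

C

Round 1: C 34, B 30, E 13, D 33, A 30. Eliminate E.
Round 2: C 34, B 43, D 33, A 30. Eliminate A.
Round 3: C 50, B 43, D 47. Eliminate B.
Round 4: C 80, D 60. C has a majority.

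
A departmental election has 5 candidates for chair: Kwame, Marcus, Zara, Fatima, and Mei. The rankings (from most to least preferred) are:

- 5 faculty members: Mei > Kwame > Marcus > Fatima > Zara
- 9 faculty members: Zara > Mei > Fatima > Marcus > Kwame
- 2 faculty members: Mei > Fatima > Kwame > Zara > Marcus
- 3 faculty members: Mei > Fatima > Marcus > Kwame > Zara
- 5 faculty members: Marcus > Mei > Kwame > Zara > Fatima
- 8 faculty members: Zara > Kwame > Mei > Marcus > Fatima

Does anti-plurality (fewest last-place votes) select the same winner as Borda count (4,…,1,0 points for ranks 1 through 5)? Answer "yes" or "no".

Anti-plurality — last-place votes: Kwame 9, Marcus 2, Zara 8, Fatima 13, Mei 0. Winner: Mei.
Borda — scores: Kwame 56, Marcus 53, Zara 75, Fatima 38, Mei 98. Winner: Mei.
The two methods agree.

yes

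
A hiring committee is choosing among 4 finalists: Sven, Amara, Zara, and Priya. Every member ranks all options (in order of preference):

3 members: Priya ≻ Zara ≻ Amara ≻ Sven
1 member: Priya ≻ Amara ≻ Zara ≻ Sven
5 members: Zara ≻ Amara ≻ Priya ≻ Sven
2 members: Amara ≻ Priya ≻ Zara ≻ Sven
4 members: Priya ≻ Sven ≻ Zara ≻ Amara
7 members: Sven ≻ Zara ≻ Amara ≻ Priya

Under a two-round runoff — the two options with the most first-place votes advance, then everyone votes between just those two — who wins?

Priya

Round 1 first-place votes: Sven 7, Amara 2, Zara 5, Priya 8.
Priya and Sven advance.
Runoff: Priya is preferred to Sven by 15 voters; Sven by 7.
Priya wins the runoff.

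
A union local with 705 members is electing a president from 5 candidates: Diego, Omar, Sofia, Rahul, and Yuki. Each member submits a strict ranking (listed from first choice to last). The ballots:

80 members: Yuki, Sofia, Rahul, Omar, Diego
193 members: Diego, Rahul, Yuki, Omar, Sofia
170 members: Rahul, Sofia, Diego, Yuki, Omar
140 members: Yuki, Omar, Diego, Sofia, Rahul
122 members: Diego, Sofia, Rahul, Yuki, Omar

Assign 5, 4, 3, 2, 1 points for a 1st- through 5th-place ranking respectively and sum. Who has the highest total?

Diego

Diego: 80·1 + 193·5 + 170·3 + 140·3 + 122·5 = 2585
Omar: 80·2 + 193·2 + 170·1 + 140·4 + 122·1 = 1398
Sofia: 80·4 + 193·1 + 170·4 + 140·2 + 122·4 = 1961
Rahul: 80·3 + 193·4 + 170·5 + 140·1 + 122·3 = 2368
Yuki: 80·5 + 193·3 + 170·2 + 140·5 + 122·2 = 2263
Diego has the highest Borda score (2585).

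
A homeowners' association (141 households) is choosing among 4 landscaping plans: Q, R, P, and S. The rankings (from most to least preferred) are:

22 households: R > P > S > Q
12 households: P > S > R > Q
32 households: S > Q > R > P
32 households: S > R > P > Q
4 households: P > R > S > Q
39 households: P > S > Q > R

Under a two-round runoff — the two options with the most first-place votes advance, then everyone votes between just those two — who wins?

Round 1 first-place votes: Q 0, R 22, P 55, S 64.
S and P advance.
Runoff: S is preferred to P by 64 voters; P by 77.
P wins the runoff.

P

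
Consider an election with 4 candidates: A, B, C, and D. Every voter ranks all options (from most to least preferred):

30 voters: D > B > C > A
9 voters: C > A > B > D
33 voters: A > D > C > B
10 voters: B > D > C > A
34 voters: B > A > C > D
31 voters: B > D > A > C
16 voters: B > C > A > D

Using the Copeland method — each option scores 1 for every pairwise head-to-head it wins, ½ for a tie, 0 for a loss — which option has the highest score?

A: beats C and D; loses to B → score 2.
B: beats A, C, and D → score 3.
C: loses to A, B, and D → score 0.
D: beats C; loses to A and B → score 1.
B has the best pairwise record.

B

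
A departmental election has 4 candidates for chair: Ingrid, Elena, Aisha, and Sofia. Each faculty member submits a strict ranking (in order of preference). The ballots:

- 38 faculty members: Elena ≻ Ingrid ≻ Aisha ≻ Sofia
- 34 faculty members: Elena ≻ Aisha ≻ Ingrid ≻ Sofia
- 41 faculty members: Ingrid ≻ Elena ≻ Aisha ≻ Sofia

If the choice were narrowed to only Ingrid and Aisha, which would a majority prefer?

Voters preferring Ingrid to Aisha: 79; preferring Aisha to Ingrid: 34.
Ingrid wins the head-to-head.

Ingrid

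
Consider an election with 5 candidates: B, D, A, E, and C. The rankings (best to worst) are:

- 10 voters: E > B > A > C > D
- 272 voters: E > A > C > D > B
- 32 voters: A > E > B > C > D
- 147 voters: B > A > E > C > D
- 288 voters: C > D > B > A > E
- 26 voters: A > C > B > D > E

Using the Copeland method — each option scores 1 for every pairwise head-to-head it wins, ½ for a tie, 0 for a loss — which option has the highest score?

A

B: beats A and E; loses to D and C → score 2.
D: beats B; loses to A, E, and C → score 1.
A: beats D, E, and C; loses to B → score 3.
E: beats D and C; loses to B and A → score 2.
C: beats B and D; loses to A and E → score 2.
A has the best pairwise record.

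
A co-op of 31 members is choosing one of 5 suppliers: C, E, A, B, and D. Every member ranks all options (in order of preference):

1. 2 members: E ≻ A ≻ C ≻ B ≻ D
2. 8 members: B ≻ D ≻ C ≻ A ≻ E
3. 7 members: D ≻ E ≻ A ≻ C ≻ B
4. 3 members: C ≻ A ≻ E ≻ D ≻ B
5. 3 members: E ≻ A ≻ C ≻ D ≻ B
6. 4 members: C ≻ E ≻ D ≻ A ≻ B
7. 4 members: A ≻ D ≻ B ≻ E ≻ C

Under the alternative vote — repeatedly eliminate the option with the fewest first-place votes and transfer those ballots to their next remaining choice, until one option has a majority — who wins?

Round 1: C 7, E 5, A 4, B 8, D 7. Eliminate A.
Round 2: C 7, E 5, B 8, D 11. Eliminate E.
Round 3: C 12, B 8, D 11. Eliminate B.
Round 4: C 12, D 19. D has a majority.

D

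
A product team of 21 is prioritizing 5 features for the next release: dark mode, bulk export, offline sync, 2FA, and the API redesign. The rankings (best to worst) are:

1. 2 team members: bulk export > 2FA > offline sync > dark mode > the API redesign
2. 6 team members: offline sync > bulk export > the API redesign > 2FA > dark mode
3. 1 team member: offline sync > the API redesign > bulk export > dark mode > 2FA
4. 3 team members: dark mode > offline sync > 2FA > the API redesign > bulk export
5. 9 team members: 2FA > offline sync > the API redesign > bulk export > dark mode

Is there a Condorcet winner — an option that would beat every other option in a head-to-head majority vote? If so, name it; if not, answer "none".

2FA

2FA vs dark mode: 17–4 for 2FA.
2FA vs bulk export: 12–9 for 2FA.
2FA vs offline sync: 11–10 for 2FA.
2FA vs the API redesign: 14–7 for 2FA.
2FA beats every other option head-to-head.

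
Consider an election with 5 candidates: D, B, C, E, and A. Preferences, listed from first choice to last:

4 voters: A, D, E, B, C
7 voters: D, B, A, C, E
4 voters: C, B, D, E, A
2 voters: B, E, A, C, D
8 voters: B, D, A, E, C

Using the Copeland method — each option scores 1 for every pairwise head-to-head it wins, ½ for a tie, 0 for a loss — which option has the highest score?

B

D: beats C, E, and A; loses to B → score 3.
B: beats D, C, E, and A → score 4.
C: loses to D, B, E, and A → score 0.
E: beats C; loses to D, B, and A → score 1.
A: beats C and E; loses to D and B → score 2.
B has the best pairwise record.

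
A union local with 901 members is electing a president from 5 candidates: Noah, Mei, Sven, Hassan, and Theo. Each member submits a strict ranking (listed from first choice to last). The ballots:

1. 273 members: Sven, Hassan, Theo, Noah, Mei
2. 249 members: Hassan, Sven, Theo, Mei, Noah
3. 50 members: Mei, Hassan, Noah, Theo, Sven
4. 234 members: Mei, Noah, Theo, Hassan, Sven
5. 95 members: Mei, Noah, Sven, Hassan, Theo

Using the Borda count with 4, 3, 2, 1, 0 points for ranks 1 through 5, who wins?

Hassan

Noah: 273·1 + 249·0 + 50·2 + 234·3 + 95·3 = 1360
Mei: 273·0 + 249·1 + 50·4 + 234·4 + 95·4 = 1765
Sven: 273·4 + 249·3 + 50·0 + 234·0 + 95·2 = 2029
Hassan: 273·3 + 249·4 + 50·3 + 234·1 + 95·1 = 2294
Theo: 273·2 + 249·2 + 50·1 + 234·2 + 95·0 = 1562
Hassan has the highest Borda score (2294).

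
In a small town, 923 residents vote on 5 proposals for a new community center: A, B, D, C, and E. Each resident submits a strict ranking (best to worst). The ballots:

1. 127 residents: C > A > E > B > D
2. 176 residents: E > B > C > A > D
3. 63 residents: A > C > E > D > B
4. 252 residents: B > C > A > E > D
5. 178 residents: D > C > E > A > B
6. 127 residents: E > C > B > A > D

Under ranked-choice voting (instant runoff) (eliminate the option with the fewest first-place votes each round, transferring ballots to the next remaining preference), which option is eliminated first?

A

Round 1: A 63, B 252, D 178, C 127, E 303. Eliminate A.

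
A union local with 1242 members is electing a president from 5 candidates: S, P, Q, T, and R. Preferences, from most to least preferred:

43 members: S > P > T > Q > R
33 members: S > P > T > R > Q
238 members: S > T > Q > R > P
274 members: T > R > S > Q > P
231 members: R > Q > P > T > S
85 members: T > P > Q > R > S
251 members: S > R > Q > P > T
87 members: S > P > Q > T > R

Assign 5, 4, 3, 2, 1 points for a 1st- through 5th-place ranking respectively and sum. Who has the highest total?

S: 43·5 + 33·5 + 238·5 + 274·3 + 231·1 + 85·1 + 251·5 + 87·5 = 4398
P: 43·4 + 33·4 + 238·1 + 274·1 + 231·3 + 85·4 + 251·2 + 87·4 = 2699
Q: 43·2 + 33·1 + 238·3 + 274·2 + 231·4 + 85·3 + 251·3 + 87·3 = 3574
T: 43·3 + 33·3 + 238·4 + 274·5 + 231·2 + 85·5 + 251·1 + 87·2 = 3862
R: 43·1 + 33·2 + 238·2 + 274·4 + 231·5 + 85·2 + 251·4 + 87·1 = 4097
S has the highest Borda score (4398).

S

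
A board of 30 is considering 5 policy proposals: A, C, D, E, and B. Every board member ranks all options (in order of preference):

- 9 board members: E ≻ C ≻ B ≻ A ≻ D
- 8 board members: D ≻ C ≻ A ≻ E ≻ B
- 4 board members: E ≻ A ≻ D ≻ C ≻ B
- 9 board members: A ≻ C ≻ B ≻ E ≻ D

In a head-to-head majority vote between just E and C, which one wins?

Voters preferring E to C: 13; preferring C to E: 17.
C wins the head-to-head.

C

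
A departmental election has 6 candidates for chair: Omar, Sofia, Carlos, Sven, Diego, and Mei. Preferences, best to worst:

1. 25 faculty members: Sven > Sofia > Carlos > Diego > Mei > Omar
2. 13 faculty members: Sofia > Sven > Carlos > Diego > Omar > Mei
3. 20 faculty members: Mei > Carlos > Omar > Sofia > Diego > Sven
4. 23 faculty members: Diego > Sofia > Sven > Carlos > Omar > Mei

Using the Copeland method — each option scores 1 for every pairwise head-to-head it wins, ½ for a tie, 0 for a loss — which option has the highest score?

Omar: loses to Sofia, Carlos, Sven, Diego, and Mei → score 0.
Sofia: beats Omar, Carlos, Sven, Diego, and Mei → score 5.
Carlos: beats Omar, Diego, and Mei; loses to Sofia and Sven → score 3.
Sven: beats Omar, Carlos, and Mei; loses to Sofia and Diego → score 3.
Diego: beats Omar, Sven, and Mei; loses to Sofia and Carlos → score 3.
Mei: beats Omar; loses to Sofia, Carlos, Sven, and Diego → score 1.
Sofia has the best pairwise record.

Sofia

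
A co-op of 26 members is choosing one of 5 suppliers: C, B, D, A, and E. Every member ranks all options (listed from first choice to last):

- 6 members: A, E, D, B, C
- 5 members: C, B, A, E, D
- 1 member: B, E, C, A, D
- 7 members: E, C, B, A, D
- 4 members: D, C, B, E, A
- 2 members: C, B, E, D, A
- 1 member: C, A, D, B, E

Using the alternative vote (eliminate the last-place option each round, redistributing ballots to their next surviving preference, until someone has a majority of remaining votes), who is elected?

E

Round 1: C 8, B 1, D 4, A 6, E 7. Eliminate B.
Round 2: C 8, D 4, A 6, E 8. Eliminate D.
Round 3: C 12, A 6, E 8. Eliminate A.
Round 4: C 12, E 14. E has a majority.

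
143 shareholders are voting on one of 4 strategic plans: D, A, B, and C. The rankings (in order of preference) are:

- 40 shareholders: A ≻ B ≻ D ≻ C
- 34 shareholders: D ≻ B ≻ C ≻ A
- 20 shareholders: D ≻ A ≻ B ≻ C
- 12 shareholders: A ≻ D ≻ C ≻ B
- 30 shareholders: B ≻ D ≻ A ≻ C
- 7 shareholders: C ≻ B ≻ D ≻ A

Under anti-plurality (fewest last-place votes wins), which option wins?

Last-place votes: D 0, A 41, B 12, C 90.
D is ranked last by the fewest voters, so D wins.

D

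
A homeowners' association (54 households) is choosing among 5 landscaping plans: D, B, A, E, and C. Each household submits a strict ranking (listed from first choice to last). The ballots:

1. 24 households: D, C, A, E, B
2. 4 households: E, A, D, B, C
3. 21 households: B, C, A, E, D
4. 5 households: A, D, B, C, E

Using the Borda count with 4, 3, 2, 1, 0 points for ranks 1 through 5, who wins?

D: 24·4 + 4·2 + 21·0 + 5·3 = 119
B: 24·0 + 4·1 + 21·4 + 5·2 = 98
A: 24·2 + 4·3 + 21·2 + 5·4 = 122
E: 24·1 + 4·4 + 21·1 + 5·0 = 61
C: 24·3 + 4·0 + 21·3 + 5·1 = 140
C has the highest Borda score (140).

C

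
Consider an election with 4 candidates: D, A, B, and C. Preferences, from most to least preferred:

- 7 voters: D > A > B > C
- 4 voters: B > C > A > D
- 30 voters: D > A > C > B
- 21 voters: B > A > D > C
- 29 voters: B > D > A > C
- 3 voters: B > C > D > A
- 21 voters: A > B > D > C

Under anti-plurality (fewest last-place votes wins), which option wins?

A

Last-place votes: D 4, A 3, B 30, C 78.
A is ranked last by the fewest voters, so A wins.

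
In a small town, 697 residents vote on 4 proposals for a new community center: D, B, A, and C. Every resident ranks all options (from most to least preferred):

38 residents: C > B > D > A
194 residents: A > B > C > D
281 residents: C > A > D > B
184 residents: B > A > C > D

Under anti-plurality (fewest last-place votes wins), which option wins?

Last-place votes: D 378, B 281, A 38, C 0.
C is ranked last by the fewest voters, so C wins.

C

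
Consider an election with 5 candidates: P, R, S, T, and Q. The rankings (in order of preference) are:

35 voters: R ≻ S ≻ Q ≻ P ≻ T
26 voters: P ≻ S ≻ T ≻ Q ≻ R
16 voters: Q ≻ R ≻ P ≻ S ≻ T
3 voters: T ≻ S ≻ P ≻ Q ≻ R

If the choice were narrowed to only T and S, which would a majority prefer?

S

Voters preferring T to S: 3; preferring S to T: 77.
S wins the head-to-head.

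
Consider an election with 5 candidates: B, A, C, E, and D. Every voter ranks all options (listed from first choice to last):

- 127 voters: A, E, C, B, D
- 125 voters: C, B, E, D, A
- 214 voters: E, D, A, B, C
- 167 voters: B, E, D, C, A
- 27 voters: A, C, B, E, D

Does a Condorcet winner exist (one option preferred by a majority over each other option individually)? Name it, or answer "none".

E

E vs B: 341–319 for E.
E vs A: 506–154 for E.
E vs C: 508–152 for E.
E vs D: 660–0 for E.
E beats every other option head-to-head.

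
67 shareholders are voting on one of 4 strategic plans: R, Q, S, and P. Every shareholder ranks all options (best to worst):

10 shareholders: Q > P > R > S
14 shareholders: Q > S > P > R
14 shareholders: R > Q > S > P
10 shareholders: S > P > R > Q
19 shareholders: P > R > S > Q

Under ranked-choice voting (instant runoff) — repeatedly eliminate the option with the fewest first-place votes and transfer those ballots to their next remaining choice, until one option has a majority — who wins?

Q

Round 1: R 14, Q 24, S 10, P 19. Eliminate S.
Round 2: R 14, Q 24, P 29. Eliminate R.
Round 3: Q 38, P 29. Q has a majority.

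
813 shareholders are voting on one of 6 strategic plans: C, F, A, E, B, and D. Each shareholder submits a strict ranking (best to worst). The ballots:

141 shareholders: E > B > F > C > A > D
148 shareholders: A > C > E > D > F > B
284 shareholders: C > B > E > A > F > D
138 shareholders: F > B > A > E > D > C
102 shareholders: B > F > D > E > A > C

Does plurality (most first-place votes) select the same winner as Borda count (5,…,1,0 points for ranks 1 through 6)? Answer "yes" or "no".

Plurality — first-place votes: C 284, F 138, A 148, E 141, B 102, D 0. Winner: C.
Borda — scores: C 2294, F 1953, A 1965, E 2481, B 2762, D 740. Winner: B.
The two methods disagree.

no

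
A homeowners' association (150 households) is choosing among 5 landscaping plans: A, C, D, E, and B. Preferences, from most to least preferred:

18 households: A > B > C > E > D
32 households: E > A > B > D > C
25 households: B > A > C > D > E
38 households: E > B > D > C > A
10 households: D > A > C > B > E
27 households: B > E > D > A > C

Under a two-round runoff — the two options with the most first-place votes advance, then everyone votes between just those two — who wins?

Round 1 first-place votes: A 18, C 0, D 10, E 70, B 52.
E and B advance.
Runoff: E is preferred to B by 70 voters; B by 80.
B wins the runoff.

B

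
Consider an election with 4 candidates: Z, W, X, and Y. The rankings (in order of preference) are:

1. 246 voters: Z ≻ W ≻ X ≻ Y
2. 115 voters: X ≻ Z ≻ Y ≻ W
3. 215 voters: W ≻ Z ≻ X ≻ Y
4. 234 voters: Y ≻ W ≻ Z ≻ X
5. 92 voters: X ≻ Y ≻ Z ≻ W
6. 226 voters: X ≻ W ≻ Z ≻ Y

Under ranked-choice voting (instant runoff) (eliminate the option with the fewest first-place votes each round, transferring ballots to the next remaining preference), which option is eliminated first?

W

Round 1: Z 246, W 215, X 433, Y 234. Eliminate W.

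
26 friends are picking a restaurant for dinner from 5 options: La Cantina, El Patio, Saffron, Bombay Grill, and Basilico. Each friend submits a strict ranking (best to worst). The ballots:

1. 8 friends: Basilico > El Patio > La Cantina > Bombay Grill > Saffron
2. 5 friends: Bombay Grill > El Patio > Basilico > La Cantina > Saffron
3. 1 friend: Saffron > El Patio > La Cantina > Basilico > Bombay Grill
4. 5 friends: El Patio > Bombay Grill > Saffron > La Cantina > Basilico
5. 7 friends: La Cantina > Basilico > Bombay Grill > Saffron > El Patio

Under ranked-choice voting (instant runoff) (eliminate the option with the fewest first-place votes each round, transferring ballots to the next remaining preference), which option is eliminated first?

Round 1: La Cantina 7, El Patio 5, Saffron 1, Bombay Grill 5, Basilico 8. Eliminate Saffron.

Saffron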